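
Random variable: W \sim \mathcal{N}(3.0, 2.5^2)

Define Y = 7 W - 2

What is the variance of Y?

For Y = aW + b: Var(Y) = a² * Var(W)
Var(W) = 2.5^2 = 6.25
Var(Y) = 7² * 6.25 = 49 * 6.25 = 306.25

306.25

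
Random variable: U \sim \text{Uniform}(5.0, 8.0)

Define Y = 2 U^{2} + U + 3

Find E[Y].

E[Y] = 2*E[U²] + 1*E[U] + 3
E[U] = 6.5
E[U²] = Var(U) + (E[U])² = 0.75 + 42.25 = 43
E[Y] = 2*43 + 1*6.5 + 3 = 95.5

95.5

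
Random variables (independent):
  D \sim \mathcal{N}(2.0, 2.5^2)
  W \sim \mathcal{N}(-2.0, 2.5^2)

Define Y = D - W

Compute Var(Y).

For independent RVs: Var(aX + bY) = a²Var(X) + b²Var(Y)
Var(D) = 6.25
Var(W) = 6.25
Var(Y) = 1²*6.25 + (-1)²*6.25
= 1*6.25 + 1*6.25 = 12.5

12.5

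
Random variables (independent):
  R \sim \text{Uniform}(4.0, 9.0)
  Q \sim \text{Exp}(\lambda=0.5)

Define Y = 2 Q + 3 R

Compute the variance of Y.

For independent RVs: Var(aX + bY) = a²Var(X) + b²Var(Y)
Var(R) = 2.0833333
Var(Q) = 4
Var(Y) = 3²*2.0833333 + 2²*4
= 9*2.0833333 + 4*4 = 34.75

34.75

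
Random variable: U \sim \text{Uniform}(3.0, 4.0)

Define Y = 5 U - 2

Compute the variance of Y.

For Y = aU + b: Var(Y) = a² * Var(U)
Var(U) = (4 - 3)^2/12 = 0.083333333
Var(Y) = 5² * 0.083333333 = 25 * 0.083333333 = 2.0833333

2.0833333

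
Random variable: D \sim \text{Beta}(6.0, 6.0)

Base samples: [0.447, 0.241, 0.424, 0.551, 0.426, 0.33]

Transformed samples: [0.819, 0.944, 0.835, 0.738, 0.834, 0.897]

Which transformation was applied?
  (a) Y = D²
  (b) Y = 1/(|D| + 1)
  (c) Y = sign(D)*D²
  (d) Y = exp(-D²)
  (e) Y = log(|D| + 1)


Checking option (d) Y = exp(-D²):
  D = 0.447 -> Y = 0.819 ✓
  D = 0.241 -> Y = 0.944 ✓
  D = 0.424 -> Y = 0.835 ✓
All samples match this transformation.

(d) exp(-D²)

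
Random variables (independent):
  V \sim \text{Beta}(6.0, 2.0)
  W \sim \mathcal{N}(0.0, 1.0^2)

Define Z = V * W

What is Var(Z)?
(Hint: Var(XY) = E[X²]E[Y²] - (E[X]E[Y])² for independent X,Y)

Var(XY) = E[X²]E[Y²] - (E[X]E[Y])²
E[V] = 0.75, Var(V) = 0.020833333
E[W] = 0, Var(W) = 1
E[V²] = 0.020833333 + 0.75² = 0.58333333
E[W²] = 1 + 0² = 1
Var(Z) = 0.58333333*1 - (0.75*0)²
= 0.58333333 - 0 = 0.58333333

0.58333333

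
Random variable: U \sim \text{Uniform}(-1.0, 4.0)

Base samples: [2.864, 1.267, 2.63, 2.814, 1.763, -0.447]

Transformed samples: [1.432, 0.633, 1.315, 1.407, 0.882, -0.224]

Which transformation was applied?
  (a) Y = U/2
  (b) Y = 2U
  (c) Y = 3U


Checking option (a) Y = U/2:
  U = 2.864 -> Y = 1.432 ✓
  U = 1.267 -> Y = 0.633 ✓
  U = 2.63 -> Y = 1.315 ✓
All samples match this transformation.

(a) U/2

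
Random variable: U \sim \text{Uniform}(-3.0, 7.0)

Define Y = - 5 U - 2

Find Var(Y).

For Y = aU + b: Var(Y) = a² * Var(U)
Var(U) = (7 + 3)^2/12 = 8.3333333
Var(Y) = (-5)² * 8.3333333 = 25 * 8.3333333 = 208.33333

208.33333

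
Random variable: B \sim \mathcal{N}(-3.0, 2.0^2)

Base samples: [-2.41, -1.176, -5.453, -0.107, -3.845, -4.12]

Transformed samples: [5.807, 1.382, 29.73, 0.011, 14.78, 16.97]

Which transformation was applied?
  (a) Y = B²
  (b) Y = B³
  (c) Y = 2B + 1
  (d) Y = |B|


Checking option (a) Y = B²:
  B = -2.41 -> Y = 5.807 ✓
  B = -1.176 -> Y = 1.382 ✓
  B = -5.453 -> Y = 29.73 ✓
All samples match this transformation.

(a) B²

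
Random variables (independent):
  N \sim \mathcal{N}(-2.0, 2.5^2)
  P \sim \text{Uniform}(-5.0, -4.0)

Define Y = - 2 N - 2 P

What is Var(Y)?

For independent RVs: Var(aX + bY) = a²Var(X) + b²Var(Y)
Var(N) = 6.25
Var(P) = 0.083333333
Var(Y) = (-2)²*6.25 + (-2)²*0.083333333
= 4*6.25 + 4*0.083333333 = 25.333333

25.333333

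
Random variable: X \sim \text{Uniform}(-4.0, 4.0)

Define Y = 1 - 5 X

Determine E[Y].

For Y = -5X + 1:
E[Y] = -5 * E[X] + 1
E[X] = (-4 + 4)/2 = 0
E[Y] = -5 * 0 + 1 = 1

1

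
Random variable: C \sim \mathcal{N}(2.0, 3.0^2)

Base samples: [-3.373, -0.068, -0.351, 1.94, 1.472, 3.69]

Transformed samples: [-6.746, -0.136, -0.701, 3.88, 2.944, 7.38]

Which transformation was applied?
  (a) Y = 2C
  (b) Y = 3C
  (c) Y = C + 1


Checking option (a) Y = 2C:
  C = -3.373 -> Y = -6.746 ✓
  C = -0.068 -> Y = -0.136 ✓
  C = -0.351 -> Y = -0.701 ✓
All samples match this transformation.

(a) 2C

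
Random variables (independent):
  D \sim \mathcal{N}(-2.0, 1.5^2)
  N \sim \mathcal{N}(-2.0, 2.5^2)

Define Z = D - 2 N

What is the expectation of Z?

E[Z] = 1*E[D] - 2*E[N]
E[D] = -2
E[N] = -2
E[Z] = 1*(-2) - 2*(-2) = 2

2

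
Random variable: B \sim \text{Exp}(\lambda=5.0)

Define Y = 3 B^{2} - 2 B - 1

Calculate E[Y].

E[Y] = 3*E[B²] - 2*E[B] - 1
E[B] = 0.2
E[B²] = Var(B) + (E[B])² = 0.04 + 0.04 = 0.08
E[Y] = 3*0.08 - 2*0.2 - 1 = -1.16

-1.16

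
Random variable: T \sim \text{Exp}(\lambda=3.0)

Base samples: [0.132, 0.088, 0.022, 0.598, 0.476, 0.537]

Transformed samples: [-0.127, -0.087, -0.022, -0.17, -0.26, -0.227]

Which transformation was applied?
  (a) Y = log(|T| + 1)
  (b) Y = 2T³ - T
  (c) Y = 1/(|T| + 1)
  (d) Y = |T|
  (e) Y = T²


Checking option (b) Y = 2T³ - T:
  T = 0.132 -> Y = -0.127 ✓
  T = 0.088 -> Y = -0.087 ✓
  T = 0.022 -> Y = -0.022 ✓
All samples match this transformation.

(b) 2T³ - T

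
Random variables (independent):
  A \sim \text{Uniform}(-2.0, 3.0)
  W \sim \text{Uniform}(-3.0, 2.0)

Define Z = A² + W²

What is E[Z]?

E[Z] = E[A²] + E[W²]
E[A²] = Var(A) + E[A]² = 2.0833333 + 0.25 = 2.3333333
E[W²] = Var(W) + E[W]² = 2.0833333 + 0.25 = 2.3333333
E[Z] = 2.3333333 + 2.3333333 = 4.6666667

4.6666667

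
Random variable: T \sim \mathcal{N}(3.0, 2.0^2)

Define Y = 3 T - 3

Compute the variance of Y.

For Y = aT + b: Var(Y) = a² * Var(T)
Var(T) = 2.0^2 = 4
Var(Y) = 3² * 4 = 9 * 4 = 36

36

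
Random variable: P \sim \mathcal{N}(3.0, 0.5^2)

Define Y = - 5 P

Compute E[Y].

For Y = -5P:
E[Y] = -5 * E[P]
E[P] = 3.0 = 3
E[Y] = -5 * 3 = -15

-15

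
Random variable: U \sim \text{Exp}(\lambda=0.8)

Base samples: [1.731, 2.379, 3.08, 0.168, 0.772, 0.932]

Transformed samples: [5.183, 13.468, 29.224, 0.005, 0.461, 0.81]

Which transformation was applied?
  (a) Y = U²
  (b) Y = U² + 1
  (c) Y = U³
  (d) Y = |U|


Checking option (c) Y = U³:
  U = 1.731 -> Y = 5.183 ✓
  U = 2.379 -> Y = 13.468 ✓
  U = 3.08 -> Y = 29.224 ✓
All samples match this transformation.

(c) U³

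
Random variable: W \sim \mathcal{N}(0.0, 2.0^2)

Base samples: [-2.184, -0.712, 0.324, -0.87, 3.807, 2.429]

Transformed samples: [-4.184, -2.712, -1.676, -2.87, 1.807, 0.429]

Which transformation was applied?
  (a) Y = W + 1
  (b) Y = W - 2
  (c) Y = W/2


Checking option (b) Y = W - 2:
  W = -2.184 -> Y = -4.184 ✓
  W = -0.712 -> Y = -2.712 ✓
  W = 0.324 -> Y = -1.676 ✓
All samples match this transformation.

(b) W - 2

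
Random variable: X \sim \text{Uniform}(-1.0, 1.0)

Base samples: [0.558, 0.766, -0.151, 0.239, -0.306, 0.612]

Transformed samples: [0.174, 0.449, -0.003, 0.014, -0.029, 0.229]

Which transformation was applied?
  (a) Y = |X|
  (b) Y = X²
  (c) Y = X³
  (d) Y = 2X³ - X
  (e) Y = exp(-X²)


Checking option (c) Y = X³:
  X = 0.558 -> Y = 0.174 ✓
  X = 0.766 -> Y = 0.449 ✓
  X = -0.151 -> Y = -0.003 ✓
All samples match this transformation.

(c) X³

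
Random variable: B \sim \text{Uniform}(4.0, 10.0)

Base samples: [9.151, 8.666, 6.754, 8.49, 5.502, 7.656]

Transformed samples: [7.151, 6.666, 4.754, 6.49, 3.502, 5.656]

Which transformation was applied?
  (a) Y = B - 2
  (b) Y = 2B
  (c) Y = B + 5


Checking option (a) Y = B - 2:
  B = 9.151 -> Y = 7.151 ✓
  B = 8.666 -> Y = 6.666 ✓
  B = 6.754 -> Y = 4.754 ✓
All samples match this transformation.

(a) B - 2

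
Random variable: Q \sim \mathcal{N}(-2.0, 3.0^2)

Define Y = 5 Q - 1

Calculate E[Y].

For Y = 5Q - 1:
E[Y] = 5 * E[Q] - 1
E[Q] = -2.0 = -2
E[Y] = 5 * (-2) - 1 = -11

-11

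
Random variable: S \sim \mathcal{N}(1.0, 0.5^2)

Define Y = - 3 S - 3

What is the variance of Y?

For Y = aS + b: Var(Y) = a² * Var(S)
Var(S) = 0.5^2 = 0.25
Var(Y) = (-3)² * 0.25 = 9 * 0.25 = 2.25

2.25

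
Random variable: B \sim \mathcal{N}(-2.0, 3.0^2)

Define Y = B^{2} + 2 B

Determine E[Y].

E[Y] = 1*E[B²] + 2*E[B]
E[B] = -2
E[B²] = Var(B) + (E[B])² = 9 + 4 = 13
E[Y] = 1*13 + 2*(-2) = 9

9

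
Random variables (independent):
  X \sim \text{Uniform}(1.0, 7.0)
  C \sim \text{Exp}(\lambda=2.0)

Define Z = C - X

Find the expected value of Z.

E[Z] = -1*E[X] + 1*E[C]
E[X] = 4
E[C] = 0.5
E[Z] = -1*4 + 1*0.5 = -3.5

-3.5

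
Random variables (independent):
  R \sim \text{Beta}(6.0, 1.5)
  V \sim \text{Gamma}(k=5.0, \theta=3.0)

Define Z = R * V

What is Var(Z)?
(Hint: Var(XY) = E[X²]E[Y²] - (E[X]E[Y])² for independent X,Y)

Var(XY) = E[X²]E[Y²] - (E[X]E[Y])²
E[R] = 0.8, Var(R) = 0.018823529
E[V] = 15, Var(V) = 45
E[R²] = 0.018823529 + 0.8² = 0.65882353
E[V²] = 45 + 15² = 270
Var(Z) = 0.65882353*270 - (0.8*15)²
= 177.88235 - 144 = 33.882353

33.882353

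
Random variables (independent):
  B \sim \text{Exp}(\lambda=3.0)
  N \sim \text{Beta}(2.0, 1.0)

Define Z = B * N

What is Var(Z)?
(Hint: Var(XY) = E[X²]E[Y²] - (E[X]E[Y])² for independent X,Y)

Var(XY) = E[X²]E[Y²] - (E[X]E[Y])²
E[B] = 0.33333333, Var(B) = 0.11111111
E[N] = 0.66666667, Var(N) = 0.055555556
E[B²] = 0.11111111 + 0.33333333² = 0.22222222
E[N²] = 0.055555556 + 0.66666667² = 0.5
Var(Z) = 0.22222222*0.5 - (0.33333333*0.66666667)²
= 0.11111111 - 0.049382716 = 0.061728395

0.061728395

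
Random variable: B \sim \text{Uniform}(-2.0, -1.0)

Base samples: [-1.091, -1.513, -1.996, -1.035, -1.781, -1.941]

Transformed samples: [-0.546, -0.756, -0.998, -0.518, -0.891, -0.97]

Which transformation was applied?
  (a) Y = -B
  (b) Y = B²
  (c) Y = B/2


Checking option (c) Y = B/2:
  B = -1.091 -> Y = -0.546 ✓
  B = -1.513 -> Y = -0.756 ✓
  B = -1.996 -> Y = -0.998 ✓
All samples match this transformation.

(c) B/2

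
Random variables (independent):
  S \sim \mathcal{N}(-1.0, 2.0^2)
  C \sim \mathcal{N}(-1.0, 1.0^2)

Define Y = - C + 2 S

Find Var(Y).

For independent RVs: Var(aX + bY) = a²Var(X) + b²Var(Y)
Var(S) = 4
Var(C) = 1
Var(Y) = 2²*4 + (-1)²*1
= 4*4 + 1*1 = 17

17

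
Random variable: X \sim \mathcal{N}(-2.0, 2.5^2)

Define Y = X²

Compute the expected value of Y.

Using E[X²] = Var(X) + (E[X])²:
E[X] = -2
Var(X) = 2.5^2 = 6.25
E[X²] = 6.25 + (-2)² = 6.25 + 4 = 10.25

10.25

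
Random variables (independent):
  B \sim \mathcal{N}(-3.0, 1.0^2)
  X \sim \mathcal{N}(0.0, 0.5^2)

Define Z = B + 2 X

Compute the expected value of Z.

E[Z] = 1*E[B] + 2*E[X]
E[B] = -3
E[X] = 0
E[Z] = 1*(-3) + 2*0 = -3

-3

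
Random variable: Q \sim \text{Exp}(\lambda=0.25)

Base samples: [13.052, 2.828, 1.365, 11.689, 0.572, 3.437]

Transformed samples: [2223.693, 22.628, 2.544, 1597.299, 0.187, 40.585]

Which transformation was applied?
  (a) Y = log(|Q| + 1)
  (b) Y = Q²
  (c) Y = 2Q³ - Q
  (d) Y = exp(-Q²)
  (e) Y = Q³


Checking option (e) Y = Q³:
  Q = 13.052 -> Y = 2223.693 ✓
  Q = 2.828 -> Y = 22.628 ✓
  Q = 1.365 -> Y = 2.544 ✓
All samples match this transformation.

(e) Q³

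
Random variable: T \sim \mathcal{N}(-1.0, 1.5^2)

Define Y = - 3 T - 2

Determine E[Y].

For Y = -3T - 2:
E[Y] = -3 * E[T] - 2
E[T] = -1.0 = -1
E[Y] = -3 * (-1) - 2 = 1

1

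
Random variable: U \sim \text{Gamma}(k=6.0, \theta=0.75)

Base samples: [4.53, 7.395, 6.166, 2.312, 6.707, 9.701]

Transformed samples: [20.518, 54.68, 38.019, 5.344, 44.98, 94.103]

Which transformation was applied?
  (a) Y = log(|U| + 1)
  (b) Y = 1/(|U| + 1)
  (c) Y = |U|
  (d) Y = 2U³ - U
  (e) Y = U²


Checking option (e) Y = U²:
  U = 4.53 -> Y = 20.518 ✓
  U = 7.395 -> Y = 54.68 ✓
  U = 6.166 -> Y = 38.019 ✓
All samples match this transformation.

(e) U²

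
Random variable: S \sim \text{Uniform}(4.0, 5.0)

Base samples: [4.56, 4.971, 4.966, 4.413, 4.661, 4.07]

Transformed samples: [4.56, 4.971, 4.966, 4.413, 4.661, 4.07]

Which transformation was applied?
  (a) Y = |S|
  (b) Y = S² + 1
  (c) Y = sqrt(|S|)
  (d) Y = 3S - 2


Checking option (a) Y = |S|:
  S = 4.56 -> Y = 4.56 ✓
  S = 4.971 -> Y = 4.971 ✓
  S = 4.966 -> Y = 4.966 ✓
All samples match this transformation.

(a) |S|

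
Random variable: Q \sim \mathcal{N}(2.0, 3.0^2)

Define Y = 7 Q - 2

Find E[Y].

For Y = 7Q - 2:
E[Y] = 7 * E[Q] - 2
E[Q] = 2.0 = 2
E[Y] = 7 * 2 - 2 = 12

12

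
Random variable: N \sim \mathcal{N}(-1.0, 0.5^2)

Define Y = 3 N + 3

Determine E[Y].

For Y = 3N + 3:
E[Y] = 3 * E[N] + 3
E[N] = -1.0 = -1
E[Y] = 3 * (-1) + 3 = 0

0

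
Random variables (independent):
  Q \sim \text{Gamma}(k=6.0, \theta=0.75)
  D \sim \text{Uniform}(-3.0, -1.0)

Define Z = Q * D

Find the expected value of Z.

For independent RVs: E[XY] = E[X]*E[Y]
E[Q] = 4.5
E[D] = -2
E[Z] = 4.5 * (-2) = -9

-9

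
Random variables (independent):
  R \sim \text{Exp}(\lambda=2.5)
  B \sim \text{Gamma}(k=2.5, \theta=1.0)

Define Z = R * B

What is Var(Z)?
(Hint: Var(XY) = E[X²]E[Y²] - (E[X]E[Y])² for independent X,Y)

Var(XY) = E[X²]E[Y²] - (E[X]E[Y])²
E[R] = 0.4, Var(R) = 0.16
E[B] = 2.5, Var(B) = 2.5
E[R²] = 0.16 + 0.4² = 0.32
E[B²] = 2.5 + 2.5² = 8.75
Var(Z) = 0.32*8.75 - (0.4*2.5)²
= 2.8 - 1 = 1.8

1.8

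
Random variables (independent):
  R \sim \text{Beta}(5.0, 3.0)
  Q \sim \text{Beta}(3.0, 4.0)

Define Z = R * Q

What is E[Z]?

For independent RVs: E[XY] = E[X]*E[Y]
E[R] = 0.625
E[Q] = 0.42857143
E[Z] = 0.625 * 0.42857143 = 0.26785714

0.26785714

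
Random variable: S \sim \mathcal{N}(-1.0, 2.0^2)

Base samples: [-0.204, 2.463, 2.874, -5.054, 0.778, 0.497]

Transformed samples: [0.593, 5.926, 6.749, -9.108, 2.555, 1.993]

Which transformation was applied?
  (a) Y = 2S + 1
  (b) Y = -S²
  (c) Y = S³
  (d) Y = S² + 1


Checking option (a) Y = 2S + 1:
  S = -0.204 -> Y = 0.593 ✓
  S = 2.463 -> Y = 5.926 ✓
  S = 2.874 -> Y = 6.749 ✓
All samples match this transformation.

(a) 2S + 1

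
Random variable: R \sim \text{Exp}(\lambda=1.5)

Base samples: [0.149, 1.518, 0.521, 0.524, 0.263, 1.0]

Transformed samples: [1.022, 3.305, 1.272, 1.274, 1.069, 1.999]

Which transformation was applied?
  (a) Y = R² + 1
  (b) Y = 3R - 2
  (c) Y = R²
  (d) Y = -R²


Checking option (a) Y = R² + 1:
  R = 0.149 -> Y = 1.022 ✓
  R = 1.518 -> Y = 3.305 ✓
  R = 0.521 -> Y = 1.272 ✓
All samples match this transformation.

(a) R² + 1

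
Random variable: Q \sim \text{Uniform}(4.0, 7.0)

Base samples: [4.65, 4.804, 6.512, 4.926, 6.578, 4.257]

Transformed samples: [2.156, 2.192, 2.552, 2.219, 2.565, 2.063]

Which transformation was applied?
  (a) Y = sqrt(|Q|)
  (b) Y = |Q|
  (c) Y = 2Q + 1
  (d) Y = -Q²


Checking option (a) Y = sqrt(|Q|):
  Q = 4.65 -> Y = 2.156 ✓
  Q = 4.804 -> Y = 2.192 ✓
  Q = 6.512 -> Y = 2.552 ✓
All samples match this transformation.

(a) sqrt(|Q|)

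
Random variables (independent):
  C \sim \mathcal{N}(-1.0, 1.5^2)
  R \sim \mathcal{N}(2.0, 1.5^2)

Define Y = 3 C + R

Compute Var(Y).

For independent RVs: Var(aX + bY) = a²Var(X) + b²Var(Y)
Var(C) = 2.25
Var(R) = 2.25
Var(Y) = 3²*2.25 + 1²*2.25
= 9*2.25 + 1*2.25 = 22.5

22.5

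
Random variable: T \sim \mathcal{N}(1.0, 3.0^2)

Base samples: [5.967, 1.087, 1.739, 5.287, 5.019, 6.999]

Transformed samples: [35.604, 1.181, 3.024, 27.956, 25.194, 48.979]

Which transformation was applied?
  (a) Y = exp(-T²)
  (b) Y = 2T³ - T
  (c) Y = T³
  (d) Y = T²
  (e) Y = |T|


Checking option (d) Y = T²:
  T = 5.967 -> Y = 35.604 ✓
  T = 1.087 -> Y = 1.181 ✓
  T = 1.739 -> Y = 3.024 ✓
All samples match this transformation.

(d) T²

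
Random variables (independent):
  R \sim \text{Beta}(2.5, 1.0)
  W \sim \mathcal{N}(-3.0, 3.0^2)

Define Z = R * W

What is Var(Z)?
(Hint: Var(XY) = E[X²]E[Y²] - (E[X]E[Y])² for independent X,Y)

Var(XY) = E[X²]E[Y²] - (E[X]E[Y])²
E[R] = 0.71428571, Var(R) = 0.045351474
E[W] = -3, Var(W) = 9
E[R²] = 0.045351474 + 0.71428571² = 0.55555556
E[W²] = 9 + (-3)² = 18
Var(Z) = 0.55555556*18 - (0.71428571*(-3))²
= 10 - 4.5918367 = 5.4081633

5.4081633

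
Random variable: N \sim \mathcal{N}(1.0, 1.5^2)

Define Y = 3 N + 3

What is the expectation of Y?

For Y = 3N + 3:
E[Y] = 3 * E[N] + 3
E[N] = 1.0 = 1
E[Y] = 3 * 1 + 3 = 6

6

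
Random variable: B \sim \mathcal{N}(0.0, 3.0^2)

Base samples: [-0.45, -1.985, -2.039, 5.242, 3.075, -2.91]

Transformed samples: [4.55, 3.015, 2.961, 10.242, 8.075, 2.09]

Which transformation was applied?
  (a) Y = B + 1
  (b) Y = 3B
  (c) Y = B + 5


Checking option (c) Y = B + 5:
  B = -0.45 -> Y = 4.55 ✓
  B = -1.985 -> Y = 3.015 ✓
  B = -2.039 -> Y = 2.961 ✓
All samples match this transformation.

(c) B + 5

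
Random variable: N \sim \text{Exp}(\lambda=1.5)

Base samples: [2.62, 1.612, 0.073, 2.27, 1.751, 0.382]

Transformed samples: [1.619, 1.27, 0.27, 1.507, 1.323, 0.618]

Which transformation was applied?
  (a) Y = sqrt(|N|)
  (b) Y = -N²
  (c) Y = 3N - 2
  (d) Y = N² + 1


Checking option (a) Y = sqrt(|N|):
  N = 2.62 -> Y = 1.619 ✓
  N = 1.612 -> Y = 1.27 ✓
  N = 0.073 -> Y = 0.27 ✓
All samples match this transformation.

(a) sqrt(|N|)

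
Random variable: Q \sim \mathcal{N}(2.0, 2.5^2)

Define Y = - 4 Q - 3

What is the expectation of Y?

For Y = -4Q - 3:
E[Y] = -4 * E[Q] - 3
E[Q] = 2.0 = 2
E[Y] = -4 * 2 - 3 = -11

-11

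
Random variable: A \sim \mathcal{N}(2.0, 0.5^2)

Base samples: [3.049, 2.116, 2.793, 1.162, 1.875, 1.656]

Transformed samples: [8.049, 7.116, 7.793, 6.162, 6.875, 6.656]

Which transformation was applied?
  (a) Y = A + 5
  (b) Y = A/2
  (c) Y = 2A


Checking option (a) Y = A + 5:
  A = 3.049 -> Y = 8.049 ✓
  A = 2.116 -> Y = 7.116 ✓
  A = 2.793 -> Y = 7.793 ✓
All samples match this transformation.

(a) A + 5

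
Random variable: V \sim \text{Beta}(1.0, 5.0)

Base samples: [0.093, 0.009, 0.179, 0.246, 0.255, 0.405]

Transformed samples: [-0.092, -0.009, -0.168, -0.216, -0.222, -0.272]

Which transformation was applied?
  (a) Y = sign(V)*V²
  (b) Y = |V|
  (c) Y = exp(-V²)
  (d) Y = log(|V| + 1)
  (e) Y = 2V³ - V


Checking option (e) Y = 2V³ - V:
  V = 0.093 -> Y = -0.092 ✓
  V = 0.009 -> Y = -0.009 ✓
  V = 0.179 -> Y = -0.168 ✓
All samples match this transformation.

(e) 2V³ - V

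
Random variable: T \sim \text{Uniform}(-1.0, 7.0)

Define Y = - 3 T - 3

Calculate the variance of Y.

For Y = aT + b: Var(Y) = a² * Var(T)
Var(T) = (7 + 1)^2/12 = 5.3333333
Var(Y) = (-3)² * 5.3333333 = 9 * 5.3333333 = 48

48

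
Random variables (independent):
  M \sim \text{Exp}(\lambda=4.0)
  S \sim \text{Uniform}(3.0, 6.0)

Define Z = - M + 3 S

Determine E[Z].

E[Z] = -1*E[M] + 3*E[S]
E[M] = 0.25
E[S] = 4.5
E[Z] = -1*0.25 + 3*4.5 = 13.25

13.25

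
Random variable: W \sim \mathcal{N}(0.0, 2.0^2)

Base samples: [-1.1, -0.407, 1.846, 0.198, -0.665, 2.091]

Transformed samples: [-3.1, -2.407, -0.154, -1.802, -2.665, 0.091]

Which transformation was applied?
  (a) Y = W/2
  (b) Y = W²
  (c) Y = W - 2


Checking option (c) Y = W - 2:
  W = -1.1 -> Y = -3.1 ✓
  W = -0.407 -> Y = -2.407 ✓
  W = 1.846 -> Y = -0.154 ✓
All samples match this transformation.

(c) W - 2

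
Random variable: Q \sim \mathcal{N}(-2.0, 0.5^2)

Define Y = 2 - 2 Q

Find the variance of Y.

For Y = aQ + b: Var(Y) = a² * Var(Q)
Var(Q) = 0.5^2 = 0.25
Var(Y) = (-2)² * 0.25 = 4 * 0.25 = 1

1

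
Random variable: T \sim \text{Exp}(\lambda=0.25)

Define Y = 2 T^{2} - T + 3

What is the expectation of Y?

E[Y] = 2*E[T²] - 1*E[T] + 3
E[T] = 4
E[T²] = Var(T) + (E[T])² = 16 + 16 = 32
E[Y] = 2*32 - 1*4 + 3 = 63

63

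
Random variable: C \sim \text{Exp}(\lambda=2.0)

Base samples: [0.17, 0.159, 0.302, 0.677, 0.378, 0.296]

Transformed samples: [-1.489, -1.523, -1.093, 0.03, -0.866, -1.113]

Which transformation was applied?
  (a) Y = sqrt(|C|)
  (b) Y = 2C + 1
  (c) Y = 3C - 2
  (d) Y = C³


Checking option (c) Y = 3C - 2:
  C = 0.17 -> Y = -1.489 ✓
  C = 0.159 -> Y = -1.523 ✓
  C = 0.302 -> Y = -1.093 ✓
All samples match this transformation.

(c) 3C - 2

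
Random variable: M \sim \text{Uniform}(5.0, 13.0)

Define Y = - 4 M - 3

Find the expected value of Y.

For Y = -4M - 3:
E[Y] = -4 * E[M] - 3
E[M] = (5 + 13)/2 = 9
E[Y] = -4 * 9 - 3 = -39

-39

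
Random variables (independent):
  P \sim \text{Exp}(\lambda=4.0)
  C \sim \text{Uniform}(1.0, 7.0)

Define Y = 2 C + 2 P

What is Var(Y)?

For independent RVs: Var(aX + bY) = a²Var(X) + b²Var(Y)
Var(P) = 0.0625
Var(C) = 3
Var(Y) = 2²*0.0625 + 2²*3
= 4*0.0625 + 4*3 = 12.25

12.25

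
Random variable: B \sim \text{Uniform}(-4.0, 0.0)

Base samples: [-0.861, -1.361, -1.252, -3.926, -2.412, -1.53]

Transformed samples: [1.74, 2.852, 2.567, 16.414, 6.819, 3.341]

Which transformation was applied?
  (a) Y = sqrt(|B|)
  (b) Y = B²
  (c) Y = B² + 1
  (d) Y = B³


Checking option (c) Y = B² + 1:
  B = -0.861 -> Y = 1.74 ✓
  B = -1.361 -> Y = 2.852 ✓
  B = -1.252 -> Y = 2.567 ✓
All samples match this transformation.

(c) B² + 1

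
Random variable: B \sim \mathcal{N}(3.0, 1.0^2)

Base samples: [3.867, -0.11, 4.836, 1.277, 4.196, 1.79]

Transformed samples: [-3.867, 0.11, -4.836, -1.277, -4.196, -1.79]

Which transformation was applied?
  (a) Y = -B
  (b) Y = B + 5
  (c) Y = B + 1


Checking option (a) Y = -B:
  B = 3.867 -> Y = -3.867 ✓
  B = -0.11 -> Y = 0.11 ✓
  B = 4.836 -> Y = -4.836 ✓
All samples match this transformation.

(a) -B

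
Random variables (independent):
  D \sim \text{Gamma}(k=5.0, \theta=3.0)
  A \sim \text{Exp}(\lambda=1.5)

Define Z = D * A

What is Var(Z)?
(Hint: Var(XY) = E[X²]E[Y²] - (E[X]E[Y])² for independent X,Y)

Var(XY) = E[X²]E[Y²] - (E[X]E[Y])²
E[D] = 15, Var(D) = 45
E[A] = 0.66666667, Var(A) = 0.44444444
E[D²] = 45 + 15² = 270
E[A²] = 0.44444444 + 0.66666667² = 0.88888889
Var(Z) = 270*0.88888889 - (15*0.66666667)²
= 240 - 100 = 140

140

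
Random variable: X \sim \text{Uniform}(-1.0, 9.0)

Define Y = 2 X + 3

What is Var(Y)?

For Y = aX + b: Var(Y) = a² * Var(X)
Var(X) = (9 + 1)^2/12 = 8.3333333
Var(Y) = 2² * 8.3333333 = 4 * 8.3333333 = 33.333333

33.333333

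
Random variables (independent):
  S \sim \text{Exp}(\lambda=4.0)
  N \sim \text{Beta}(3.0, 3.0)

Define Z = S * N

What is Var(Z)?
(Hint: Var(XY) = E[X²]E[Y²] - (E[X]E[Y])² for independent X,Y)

Var(XY) = E[X²]E[Y²] - (E[X]E[Y])²
E[S] = 0.25, Var(S) = 0.0625
E[N] = 0.5, Var(N) = 0.035714286
E[S²] = 0.0625 + 0.25² = 0.125
E[N²] = 0.035714286 + 0.5² = 0.28571429
Var(Z) = 0.125*0.28571429 - (0.25*0.5)²
= 0.035714286 - 0.015625 = 0.020089286

0.020089286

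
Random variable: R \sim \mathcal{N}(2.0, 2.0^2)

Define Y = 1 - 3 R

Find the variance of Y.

For Y = aR + b: Var(Y) = a² * Var(R)
Var(R) = 2.0^2 = 4
Var(Y) = (-3)² * 4 = 9 * 4 = 36

36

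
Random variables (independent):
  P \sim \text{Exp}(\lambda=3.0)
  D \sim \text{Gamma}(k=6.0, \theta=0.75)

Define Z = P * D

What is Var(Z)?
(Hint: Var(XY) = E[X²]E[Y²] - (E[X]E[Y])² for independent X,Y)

Var(XY) = E[X²]E[Y²] - (E[X]E[Y])²
E[P] = 0.33333333, Var(P) = 0.11111111
E[D] = 4.5, Var(D) = 3.375
E[P²] = 0.11111111 + 0.33333333² = 0.22222222
E[D²] = 3.375 + 4.5² = 23.625
Var(Z) = 0.22222222*23.625 - (0.33333333*4.5)²
= 5.25 - 2.25 = 3

3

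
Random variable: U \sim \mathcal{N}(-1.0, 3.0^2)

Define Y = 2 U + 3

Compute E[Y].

For Y = 2U + 3:
E[Y] = 2 * E[U] + 3
E[U] = -1.0 = -1
E[Y] = 2 * (-1) + 3 = 1

1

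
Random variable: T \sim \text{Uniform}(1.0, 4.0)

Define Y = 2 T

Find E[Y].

For Y = 2T:
E[Y] = 2 * E[T]
E[T] = (1 + 4)/2 = 2.5
E[Y] = 2 * 2.5 = 5

5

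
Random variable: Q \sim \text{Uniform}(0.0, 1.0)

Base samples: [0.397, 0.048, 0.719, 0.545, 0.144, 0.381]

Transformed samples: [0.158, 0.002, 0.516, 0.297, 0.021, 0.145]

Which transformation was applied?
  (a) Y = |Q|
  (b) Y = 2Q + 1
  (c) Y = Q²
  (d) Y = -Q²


Checking option (c) Y = Q²:
  Q = 0.397 -> Y = 0.158 ✓
  Q = 0.048 -> Y = 0.002 ✓
  Q = 0.719 -> Y = 0.516 ✓
All samples match this transformation.

(c) Q²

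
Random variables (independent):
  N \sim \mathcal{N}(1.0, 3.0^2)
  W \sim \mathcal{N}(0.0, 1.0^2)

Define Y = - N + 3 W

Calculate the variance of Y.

For independent RVs: Var(aX + bY) = a²Var(X) + b²Var(Y)
Var(N) = 9
Var(W) = 1
Var(Y) = (-1)²*9 + 3²*1
= 1*9 + 9*1 = 18

18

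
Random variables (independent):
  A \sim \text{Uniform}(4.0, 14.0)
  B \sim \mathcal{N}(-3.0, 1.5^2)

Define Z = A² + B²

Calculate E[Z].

E[Z] = E[A²] + E[B²]
E[A²] = Var(A) + E[A]² = 8.3333333 + 81 = 89.333333
E[B²] = Var(B) + E[B]² = 2.25 + 9 = 11.25
E[Z] = 89.333333 + 11.25 = 100.58333

100.58333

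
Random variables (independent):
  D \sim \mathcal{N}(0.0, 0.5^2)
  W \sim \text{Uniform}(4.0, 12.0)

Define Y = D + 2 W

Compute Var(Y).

For independent RVs: Var(aX + bY) = a²Var(X) + b²Var(Y)
Var(D) = 0.25
Var(W) = 5.3333333
Var(Y) = 1²*0.25 + 2²*5.3333333
= 1*0.25 + 4*5.3333333 = 21.583333

21.583333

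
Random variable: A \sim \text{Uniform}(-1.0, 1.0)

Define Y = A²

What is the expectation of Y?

E[A²] = Var(A) + (E[A])² = 0.33333333 + 0 = 0.33333333

0.33333333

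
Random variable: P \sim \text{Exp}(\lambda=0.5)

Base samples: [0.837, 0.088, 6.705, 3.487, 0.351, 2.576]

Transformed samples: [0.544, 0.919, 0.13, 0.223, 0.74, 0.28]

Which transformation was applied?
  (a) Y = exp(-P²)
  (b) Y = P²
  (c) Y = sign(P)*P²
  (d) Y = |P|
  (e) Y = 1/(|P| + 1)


Checking option (e) Y = 1/(|P| + 1):
  P = 0.837 -> Y = 0.544 ✓
  P = 0.088 -> Y = 0.919 ✓
  P = 6.705 -> Y = 0.13 ✓
All samples match this transformation.

(e) 1/(|P| + 1)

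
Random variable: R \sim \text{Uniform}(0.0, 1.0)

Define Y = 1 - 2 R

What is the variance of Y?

For Y = aR + b: Var(Y) = a² * Var(R)
Var(R) = (1 - 0)^2/12 = 0.083333333
Var(Y) = (-2)² * 0.083333333 = 4 * 0.083333333 = 0.33333333

0.33333333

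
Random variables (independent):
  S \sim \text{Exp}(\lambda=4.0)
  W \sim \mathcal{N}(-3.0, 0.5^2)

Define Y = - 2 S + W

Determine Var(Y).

For independent RVs: Var(aX + bY) = a²Var(X) + b²Var(Y)
Var(S) = 0.0625
Var(W) = 0.25
Var(Y) = (-2)²*0.0625 + 1²*0.25
= 4*0.0625 + 1*0.25 = 0.5

0.5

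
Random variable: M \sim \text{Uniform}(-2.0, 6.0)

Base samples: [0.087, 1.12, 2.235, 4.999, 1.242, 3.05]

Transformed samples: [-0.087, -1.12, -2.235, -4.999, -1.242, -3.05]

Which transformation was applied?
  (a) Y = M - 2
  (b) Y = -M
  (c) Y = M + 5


Checking option (b) Y = -M:
  M = 0.087 -> Y = -0.087 ✓
  M = 1.12 -> Y = -1.12 ✓
  M = 2.235 -> Y = -2.235 ✓
All samples match this transformation.

(b) -M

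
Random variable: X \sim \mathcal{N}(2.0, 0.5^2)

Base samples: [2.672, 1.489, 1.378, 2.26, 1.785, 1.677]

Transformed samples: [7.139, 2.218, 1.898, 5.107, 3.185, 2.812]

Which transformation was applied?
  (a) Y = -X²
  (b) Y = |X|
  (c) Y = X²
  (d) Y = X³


Checking option (c) Y = X²:
  X = 2.672 -> Y = 7.139 ✓
  X = 1.489 -> Y = 2.218 ✓
  X = 1.378 -> Y = 1.898 ✓
All samples match this transformation.

(c) X²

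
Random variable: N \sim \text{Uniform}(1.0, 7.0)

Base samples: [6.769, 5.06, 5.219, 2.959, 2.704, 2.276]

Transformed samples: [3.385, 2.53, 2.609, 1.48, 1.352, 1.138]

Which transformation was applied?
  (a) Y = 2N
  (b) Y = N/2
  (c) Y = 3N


Checking option (b) Y = N/2:
  N = 6.769 -> Y = 3.385 ✓
  N = 5.06 -> Y = 2.53 ✓
  N = 5.219 -> Y = 2.609 ✓
All samples match this transformation.

(b) N/2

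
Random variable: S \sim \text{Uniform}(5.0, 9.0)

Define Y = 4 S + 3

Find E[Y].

For Y = 4S + 3:
E[Y] = 4 * E[S] + 3
E[S] = (5 + 9)/2 = 7
E[Y] = 4 * 7 + 3 = 31

31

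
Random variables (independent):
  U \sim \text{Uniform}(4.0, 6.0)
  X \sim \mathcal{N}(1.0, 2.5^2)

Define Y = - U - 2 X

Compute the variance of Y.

For independent RVs: Var(aX + bY) = a²Var(X) + b²Var(Y)
Var(U) = 0.33333333
Var(X) = 6.25
Var(Y) = (-1)²*0.33333333 + (-2)²*6.25
= 1*0.33333333 + 4*6.25 = 25.333333

25.333333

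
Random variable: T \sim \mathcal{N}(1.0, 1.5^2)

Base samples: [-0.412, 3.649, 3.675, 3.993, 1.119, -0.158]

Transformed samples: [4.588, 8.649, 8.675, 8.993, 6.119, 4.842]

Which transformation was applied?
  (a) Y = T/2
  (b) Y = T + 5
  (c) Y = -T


Checking option (b) Y = T + 5:
  T = -0.412 -> Y = 4.588 ✓
  T = 3.649 -> Y = 8.649 ✓
  T = 3.675 -> Y = 8.675 ✓
All samples match this transformation.

(b) T + 5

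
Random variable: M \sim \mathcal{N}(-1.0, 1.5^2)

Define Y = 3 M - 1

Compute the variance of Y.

For Y = aM + b: Var(Y) = a² * Var(M)
Var(M) = 1.5^2 = 2.25
Var(Y) = 3² * 2.25 = 9 * 2.25 = 20.25

20.25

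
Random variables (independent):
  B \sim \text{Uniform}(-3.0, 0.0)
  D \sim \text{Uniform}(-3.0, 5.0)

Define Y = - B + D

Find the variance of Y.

For independent RVs: Var(aX + bY) = a²Var(X) + b²Var(Y)
Var(B) = 0.75
Var(D) = 5.3333333
Var(Y) = (-1)²*0.75 + 1²*5.3333333
= 1*0.75 + 1*5.3333333 = 6.0833333

6.0833333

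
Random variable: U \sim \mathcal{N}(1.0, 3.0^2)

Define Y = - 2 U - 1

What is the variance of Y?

For Y = aU + b: Var(Y) = a² * Var(U)
Var(U) = 3.0^2 = 9
Var(Y) = (-2)² * 9 = 4 * 9 = 36

36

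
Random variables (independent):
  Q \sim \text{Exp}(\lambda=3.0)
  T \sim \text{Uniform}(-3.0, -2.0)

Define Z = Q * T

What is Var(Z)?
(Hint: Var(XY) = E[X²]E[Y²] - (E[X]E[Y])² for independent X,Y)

Var(XY) = E[X²]E[Y²] - (E[X]E[Y])²
E[Q] = 0.33333333, Var(Q) = 0.11111111
E[T] = -2.5, Var(T) = 0.083333333
E[Q²] = 0.11111111 + 0.33333333² = 0.22222222
E[T²] = 0.083333333 + (-2.5)² = 6.3333333
Var(Z) = 0.22222222*6.3333333 - (0.33333333*(-2.5))²
= 1.4074074 - 0.69444444 = 0.71296296

0.71296296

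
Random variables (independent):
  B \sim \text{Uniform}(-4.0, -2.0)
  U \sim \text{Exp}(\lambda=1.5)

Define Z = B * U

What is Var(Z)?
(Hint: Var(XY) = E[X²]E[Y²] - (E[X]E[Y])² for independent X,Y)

Var(XY) = E[X²]E[Y²] - (E[X]E[Y])²
E[B] = -3, Var(B) = 0.33333333
E[U] = 0.66666667, Var(U) = 0.44444444
E[B²] = 0.33333333 + (-3)² = 9.3333333
E[U²] = 0.44444444 + 0.66666667² = 0.88888889
Var(Z) = 9.3333333*0.88888889 - (-3*0.66666667)²
= 8.2962963 - 4 = 4.2962963

4.2962963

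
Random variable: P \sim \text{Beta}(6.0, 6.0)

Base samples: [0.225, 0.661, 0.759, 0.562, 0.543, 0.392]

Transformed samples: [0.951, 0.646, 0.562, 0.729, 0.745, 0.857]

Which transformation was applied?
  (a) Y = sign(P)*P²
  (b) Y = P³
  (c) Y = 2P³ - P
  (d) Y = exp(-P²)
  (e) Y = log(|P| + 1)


Checking option (d) Y = exp(-P²):
  P = 0.225 -> Y = 0.951 ✓
  P = 0.661 -> Y = 0.646 ✓
  P = 0.759 -> Y = 0.562 ✓
All samples match this transformation.

(d) exp(-P²)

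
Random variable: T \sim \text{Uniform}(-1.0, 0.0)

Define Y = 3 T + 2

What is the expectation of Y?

For Y = 3T + 2:
E[Y] = 3 * E[T] + 2
E[T] = (-1 + 0)/2 = -0.5
E[Y] = 3 * (-0.5) + 2 = 0.5

0.5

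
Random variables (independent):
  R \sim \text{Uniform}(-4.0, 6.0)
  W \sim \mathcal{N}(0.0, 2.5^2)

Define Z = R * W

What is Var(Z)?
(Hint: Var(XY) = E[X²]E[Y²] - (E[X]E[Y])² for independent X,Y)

Var(XY) = E[X²]E[Y²] - (E[X]E[Y])²
E[R] = 1, Var(R) = 8.3333333
E[W] = 0, Var(W) = 6.25
E[R²] = 8.3333333 + 1² = 9.3333333
E[W²] = 6.25 + 0² = 6.25
Var(Z) = 9.3333333*6.25 - (1*0)²
= 58.333333 - 0 = 58.333333

58.333333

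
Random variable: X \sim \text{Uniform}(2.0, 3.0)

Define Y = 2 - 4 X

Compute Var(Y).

For Y = aX + b: Var(Y) = a² * Var(X)
Var(X) = (3 - 2)^2/12 = 0.083333333
Var(Y) = (-4)² * 0.083333333 = 16 * 0.083333333 = 1.3333333

1.3333333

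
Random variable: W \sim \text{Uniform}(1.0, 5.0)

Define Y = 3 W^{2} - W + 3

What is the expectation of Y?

E[Y] = 3*E[W²] - 1*E[W] + 3
E[W] = 3
E[W²] = Var(W) + (E[W])² = 1.3333333 + 9 = 10.333333
E[Y] = 3*10.333333 - 1*3 + 3 = 31

31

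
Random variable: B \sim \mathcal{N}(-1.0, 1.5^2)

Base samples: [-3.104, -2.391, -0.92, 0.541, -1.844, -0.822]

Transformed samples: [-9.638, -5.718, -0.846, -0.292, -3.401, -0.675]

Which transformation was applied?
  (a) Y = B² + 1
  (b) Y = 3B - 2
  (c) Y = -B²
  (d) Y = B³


Checking option (c) Y = -B²:
  B = -3.104 -> Y = -9.638 ✓
  B = -2.391 -> Y = -5.718 ✓
  B = -0.92 -> Y = -0.846 ✓
All samples match this transformation.

(c) -B²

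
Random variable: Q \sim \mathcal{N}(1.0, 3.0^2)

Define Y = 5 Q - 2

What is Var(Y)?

For Y = aQ + b: Var(Y) = a² * Var(Q)
Var(Q) = 3.0^2 = 9
Var(Y) = 5² * 9 = 25 * 9 = 225

225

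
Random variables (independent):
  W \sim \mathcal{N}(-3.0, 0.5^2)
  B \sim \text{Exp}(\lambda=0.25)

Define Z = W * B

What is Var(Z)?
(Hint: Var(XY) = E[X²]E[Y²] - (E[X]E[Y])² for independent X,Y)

Var(XY) = E[X²]E[Y²] - (E[X]E[Y])²
E[W] = -3, Var(W) = 0.25
E[B] = 4, Var(B) = 16
E[W²] = 0.25 + (-3)² = 9.25
E[B²] = 16 + 4² = 32
Var(Z) = 9.25*32 - (-3*4)²
= 296 - 144 = 152

152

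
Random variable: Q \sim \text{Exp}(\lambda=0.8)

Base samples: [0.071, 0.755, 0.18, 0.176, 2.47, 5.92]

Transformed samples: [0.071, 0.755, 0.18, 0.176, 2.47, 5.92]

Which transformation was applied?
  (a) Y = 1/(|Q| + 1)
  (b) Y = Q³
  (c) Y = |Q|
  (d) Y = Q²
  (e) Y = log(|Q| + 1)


Checking option (c) Y = |Q|:
  Q = 0.071 -> Y = 0.071 ✓
  Q = 0.755 -> Y = 0.755 ✓
  Q = 0.18 -> Y = 0.18 ✓
All samples match this transformation.

(c) |Q|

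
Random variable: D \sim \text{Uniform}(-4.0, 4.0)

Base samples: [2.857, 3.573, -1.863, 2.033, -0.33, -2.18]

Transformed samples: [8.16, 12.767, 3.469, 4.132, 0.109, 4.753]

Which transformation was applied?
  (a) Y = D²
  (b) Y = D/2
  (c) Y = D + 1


Checking option (a) Y = D²:
  D = 2.857 -> Y = 8.16 ✓
  D = 3.573 -> Y = 12.767 ✓
  D = -1.863 -> Y = 3.469 ✓
All samples match this transformation.

(a) D²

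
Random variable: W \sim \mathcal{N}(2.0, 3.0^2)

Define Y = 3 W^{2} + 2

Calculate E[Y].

E[Y] = 3*E[W²] + 2
E[W] = 2
E[W²] = Var(W) + (E[W])² = 9 + 4 = 13
E[Y] = 3*13 + 2 = 41

41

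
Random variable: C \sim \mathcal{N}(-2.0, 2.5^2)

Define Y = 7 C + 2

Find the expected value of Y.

For Y = 7C + 2:
E[Y] = 7 * E[C] + 2
E[C] = -2.0 = -2
E[Y] = 7 * (-2) + 2 = -12

-12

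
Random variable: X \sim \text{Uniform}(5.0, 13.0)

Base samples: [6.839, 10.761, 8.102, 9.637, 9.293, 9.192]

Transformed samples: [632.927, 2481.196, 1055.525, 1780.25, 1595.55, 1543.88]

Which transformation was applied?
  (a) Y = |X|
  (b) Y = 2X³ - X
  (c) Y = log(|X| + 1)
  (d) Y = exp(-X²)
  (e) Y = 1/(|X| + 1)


Checking option (b) Y = 2X³ - X:
  X = 6.839 -> Y = 632.927 ✓
  X = 10.761 -> Y = 2481.196 ✓
  X = 8.102 -> Y = 1055.525 ✓
All samples match this transformation.

(b) 2X³ - X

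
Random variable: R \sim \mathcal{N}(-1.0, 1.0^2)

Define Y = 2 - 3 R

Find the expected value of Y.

For Y = -3R + 2:
E[Y] = -3 * E[R] + 2
E[R] = -1.0 = -1
E[Y] = -3 * (-1) + 2 = 5

5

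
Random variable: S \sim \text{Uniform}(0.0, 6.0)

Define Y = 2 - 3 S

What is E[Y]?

For Y = -3S + 2:
E[Y] = -3 * E[S] + 2
E[S] = (0 + 6)/2 = 3
E[Y] = -3 * 3 + 2 = -7

-7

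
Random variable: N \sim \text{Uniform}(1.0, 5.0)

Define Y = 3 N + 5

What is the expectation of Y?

For Y = 3N + 5:
E[Y] = 3 * E[N] + 5
E[N] = (1 + 5)/2 = 3
E[Y] = 3 * 3 + 5 = 14

14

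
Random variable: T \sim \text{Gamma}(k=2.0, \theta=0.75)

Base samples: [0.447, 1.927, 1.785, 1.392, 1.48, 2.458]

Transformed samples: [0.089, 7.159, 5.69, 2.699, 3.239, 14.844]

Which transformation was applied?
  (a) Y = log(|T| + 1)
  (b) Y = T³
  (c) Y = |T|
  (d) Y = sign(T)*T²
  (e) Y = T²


Checking option (b) Y = T³:
  T = 0.447 -> Y = 0.089 ✓
  T = 1.927 -> Y = 7.159 ✓
  T = 1.785 -> Y = 5.69 ✓
All samples match this transformation.

(b) T³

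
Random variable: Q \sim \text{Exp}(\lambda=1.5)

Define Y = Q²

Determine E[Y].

E[Q²] = Var(Q) + (E[Q])² = 0.44444444 + 0.44444444 = 0.88888889

0.88888889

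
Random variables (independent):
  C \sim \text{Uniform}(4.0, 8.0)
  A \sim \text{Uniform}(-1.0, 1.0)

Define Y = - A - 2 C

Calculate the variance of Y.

For independent RVs: Var(aX + bY) = a²Var(X) + b²Var(Y)
Var(C) = 1.3333333
Var(A) = 0.33333333
Var(Y) = (-2)²*1.3333333 + (-1)²*0.33333333
= 4*1.3333333 + 1*0.33333333 = 5.6666667

5.6666667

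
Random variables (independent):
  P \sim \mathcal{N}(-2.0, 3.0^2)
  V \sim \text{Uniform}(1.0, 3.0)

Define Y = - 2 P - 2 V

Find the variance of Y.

For independent RVs: Var(aX + bY) = a²Var(X) + b²Var(Y)
Var(P) = 9
Var(V) = 0.33333333
Var(Y) = (-2)²*9 + (-2)²*0.33333333
= 4*9 + 4*0.33333333 = 37.333333

37.333333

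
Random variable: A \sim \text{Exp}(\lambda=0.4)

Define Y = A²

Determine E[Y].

Using E[X²] = Var(X) + (E[X])²:
E[A] = 2.5
Var(A) = 1/0.4^2 = 6.25
E[A²] = 6.25 + 2.5² = 6.25 + 6.25 = 12.5

12.5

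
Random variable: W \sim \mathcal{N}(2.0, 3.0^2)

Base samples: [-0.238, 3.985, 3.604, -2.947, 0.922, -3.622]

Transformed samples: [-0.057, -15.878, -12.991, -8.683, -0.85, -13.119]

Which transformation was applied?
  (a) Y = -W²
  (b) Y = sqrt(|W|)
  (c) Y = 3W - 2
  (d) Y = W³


Checking option (a) Y = -W²:
  W = -0.238 -> Y = -0.057 ✓
  W = 3.985 -> Y = -15.878 ✓
  W = 3.604 -> Y = -12.991 ✓
All samples match this transformation.

(a) -W²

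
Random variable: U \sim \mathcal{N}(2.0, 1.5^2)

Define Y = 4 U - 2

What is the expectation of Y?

For Y = 4U - 2:
E[Y] = 4 * E[U] - 2
E[U] = 2.0 = 2
E[Y] = 4 * 2 - 2 = 6

6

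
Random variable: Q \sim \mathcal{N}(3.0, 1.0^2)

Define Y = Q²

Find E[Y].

Using E[X²] = Var(X) + (E[X])²:
E[Q] = 3
Var(Q) = 1.0^2 = 1
E[Q²] = 1 + 3² = 1 + 9 = 10

10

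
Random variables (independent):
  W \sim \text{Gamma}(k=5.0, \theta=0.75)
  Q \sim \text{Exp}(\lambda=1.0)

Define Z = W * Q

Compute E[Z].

For independent RVs: E[XY] = E[X]*E[Y]
E[W] = 3.75
E[Q] = 1
E[Z] = 3.75 * 1 = 3.75

3.75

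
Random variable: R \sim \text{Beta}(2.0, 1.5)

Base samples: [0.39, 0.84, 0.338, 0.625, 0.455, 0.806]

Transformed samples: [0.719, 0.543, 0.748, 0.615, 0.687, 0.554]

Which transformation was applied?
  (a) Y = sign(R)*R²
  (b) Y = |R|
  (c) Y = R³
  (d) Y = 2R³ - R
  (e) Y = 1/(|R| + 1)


Checking option (e) Y = 1/(|R| + 1):
  R = 0.39 -> Y = 0.719 ✓
  R = 0.84 -> Y = 0.543 ✓
  R = 0.338 -> Y = 0.748 ✓
All samples match this transformation.

(e) 1/(|R| + 1)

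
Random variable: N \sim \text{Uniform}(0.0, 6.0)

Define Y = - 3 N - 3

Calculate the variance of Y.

For Y = aN + b: Var(Y) = a² * Var(N)
Var(N) = (6 - 0)^2/12 = 3
Var(Y) = (-3)² * 3 = 9 * 3 = 27

27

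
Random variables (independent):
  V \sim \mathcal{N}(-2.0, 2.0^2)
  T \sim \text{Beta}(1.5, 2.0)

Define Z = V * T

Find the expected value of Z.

For independent RVs: E[XY] = E[X]*E[Y]
E[V] = -2
E[T] = 0.42857143
E[Z] = -2 * 0.42857143 = -0.85714286

-0.85714286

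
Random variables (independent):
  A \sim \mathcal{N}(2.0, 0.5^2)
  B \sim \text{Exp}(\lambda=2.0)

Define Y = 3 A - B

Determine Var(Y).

For independent RVs: Var(aX + bY) = a²Var(X) + b²Var(Y)
Var(A) = 0.25
Var(B) = 0.25
Var(Y) = 3²*0.25 + (-1)²*0.25
= 9*0.25 + 1*0.25 = 2.5

2.5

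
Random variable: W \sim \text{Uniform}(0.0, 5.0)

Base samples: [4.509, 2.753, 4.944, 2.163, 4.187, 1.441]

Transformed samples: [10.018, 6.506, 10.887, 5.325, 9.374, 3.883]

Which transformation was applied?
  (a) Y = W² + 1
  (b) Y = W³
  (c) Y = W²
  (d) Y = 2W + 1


Checking option (d) Y = 2W + 1:
  W = 4.509 -> Y = 10.018 ✓
  W = 2.753 -> Y = 6.506 ✓
  W = 4.944 -> Y = 10.887 ✓
All samples match this transformation.

(d) 2W + 1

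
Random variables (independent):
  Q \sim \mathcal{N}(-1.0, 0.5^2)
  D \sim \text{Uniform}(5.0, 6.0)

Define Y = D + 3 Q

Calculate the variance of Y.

For independent RVs: Var(aX + bY) = a²Var(X) + b²Var(Y)
Var(Q) = 0.25
Var(D) = 0.083333333
Var(Y) = 3²*0.25 + 1²*0.083333333
= 9*0.25 + 1*0.083333333 = 2.3333333

2.3333333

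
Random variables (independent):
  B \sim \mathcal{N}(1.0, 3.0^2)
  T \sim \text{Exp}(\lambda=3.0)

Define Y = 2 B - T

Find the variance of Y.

For independent RVs: Var(aX + bY) = a²Var(X) + b²Var(Y)
Var(B) = 9
Var(T) = 0.11111111
Var(Y) = 2²*9 + (-1)²*0.11111111
= 4*9 + 1*0.11111111 = 36.111111

36.111111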